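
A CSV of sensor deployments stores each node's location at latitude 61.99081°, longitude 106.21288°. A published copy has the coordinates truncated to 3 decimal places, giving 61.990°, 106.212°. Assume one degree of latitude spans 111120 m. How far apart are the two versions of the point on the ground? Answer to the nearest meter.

101 meters

The latitude changed by +0.00081° and the longitude by +0.00088°.
N–S: 0.00081° × 111120 m/° = 90.0072 m.
E–W at 61.99°: 0.00088° × 111120 × cos 61.99° = 0.00088 × 111120 × 0.4696 ≈ 45.9226 m.
Distance: √(90.0072² + 45.9226²) ≈ 101.045 m.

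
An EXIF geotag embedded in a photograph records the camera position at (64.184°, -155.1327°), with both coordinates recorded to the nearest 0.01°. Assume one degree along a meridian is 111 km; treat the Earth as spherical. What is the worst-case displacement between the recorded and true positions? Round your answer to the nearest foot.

Rounding to 2 decimal places leaves each coordinate within ±0.005° of the true value.
N–S: 0.005° × 111000 m/° = 555 m.
East–west component at 64.184°: 0.005° × 111000 × cos 64.184° ≈ 0.005 × 48338.6 ≈ 241.693 m.
Worst case both components are at the extreme and orthogonal: √(555² + 241.693²) ≈ 605.343 m.
Converting: 605.343 m × 3.2808 ft/m ≈ 1986 ft.

1986 feet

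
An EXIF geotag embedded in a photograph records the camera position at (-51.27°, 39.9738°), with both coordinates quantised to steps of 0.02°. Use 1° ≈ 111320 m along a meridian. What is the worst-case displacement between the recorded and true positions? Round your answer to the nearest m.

With a 0.02° grid the true value lies within half a step, ±0.02°/2 = ±0.01°, of the stored one.
North–south component: 0.01° × 111320 = 1113.2 m.
E–W at 51.27°: 0.01° × 111320 × cos 51.27° = 0.01 × 111320 × 0.6257 ≈ 696.475 m.
Combining orthogonally: (1113.2² + 696.475²)^½ ≈ 1313.12 m.

1313 m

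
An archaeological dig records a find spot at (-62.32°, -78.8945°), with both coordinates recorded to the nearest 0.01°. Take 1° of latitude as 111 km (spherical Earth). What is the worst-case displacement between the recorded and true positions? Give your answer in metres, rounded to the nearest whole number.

612 metres

Rounding to 2 decimal places leaves each coordinate within ±0.005° of the true value.
Latitude error → 0.005 × 111000 = 555 m along the meridian.
East–west component at 62.32°: 0.005° × 111000 × cos 62.32° ≈ 0.005 × 51563.2 ≈ 257.816 m.
Worst case both components are at the extreme and orthogonal: √(555² + 257.816²) ≈ 611.959 m.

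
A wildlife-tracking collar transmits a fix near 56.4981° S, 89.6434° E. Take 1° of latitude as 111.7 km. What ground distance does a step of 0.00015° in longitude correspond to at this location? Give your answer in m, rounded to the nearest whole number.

One degree of longitude here spans 111700 × cos 56.4981° = 111700 × 0.5520 ≈ 61654.5 m; 0.00015° of that is 9.24817 m.

9 m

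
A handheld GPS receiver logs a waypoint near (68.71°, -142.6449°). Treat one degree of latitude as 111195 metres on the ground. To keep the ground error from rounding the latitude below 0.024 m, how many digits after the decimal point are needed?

7 decimal places

One degree of latitude covers 111195 m.
With N decimal places the half-ulp bound is 0.5·10⁻ᴺ°, or 0.5·10⁻ᴺ × 111195 m on the ground.
Need 0.5 × 111195 × 10⁻ᴺ ≤ 0.024 → 10⁻ᴺ ≤ 4.317e-07, so N ≥ 6.36.
N = 6 would give 0.0556 m (too coarse); N = 7 gives 0.00556 m ≤ 0.024 m.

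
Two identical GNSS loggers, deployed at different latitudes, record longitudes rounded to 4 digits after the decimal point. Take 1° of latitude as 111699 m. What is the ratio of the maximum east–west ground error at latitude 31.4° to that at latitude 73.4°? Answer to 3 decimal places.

2.988

Rounding to 4 decimal places leaves the longitude within ±5e-05° of the true value.
Error at 31.4° = 5e-05° × 111699 × cos 31.4° ≈ 5.585 × 0.8536 = 4.767 m.
At 73.4°: 5e-05° × 111699 × cos 73.4° = 5e-05 × 111699 × 0.2857 ≈ 1.5956 m.
Ratio: 4.767 / 1.5956 = cos 31.4° / cos 73.4° ≈ 2.9877.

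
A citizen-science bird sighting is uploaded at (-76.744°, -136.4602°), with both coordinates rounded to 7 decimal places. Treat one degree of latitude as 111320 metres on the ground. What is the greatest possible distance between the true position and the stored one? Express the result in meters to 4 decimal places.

0.0057 meters

Rounding to 7 decimal places leaves each coordinate within ±5e-08° of the true value.
N–S: 5e-08° × 111320 m/° = 0.005566 m.
E–W at 76.744°: 5e-08° × 111320 × cos 76.744° = 5e-08 × 111320 × 0.2293 ≈ 0.0012763 m.
Combining orthogonally: (0.005566² + 0.0012763²)^½ ≈ 0.00571045 m.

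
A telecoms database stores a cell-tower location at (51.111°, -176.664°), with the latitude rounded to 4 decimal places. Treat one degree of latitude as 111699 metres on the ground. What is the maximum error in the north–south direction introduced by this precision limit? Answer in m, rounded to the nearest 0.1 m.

5.6 m

Rounding to 4 decimal places leaves the latitude within ±5e-05° of the true value.
So the N–S error is at most 5e-05 × 111699 = 5.58495 m.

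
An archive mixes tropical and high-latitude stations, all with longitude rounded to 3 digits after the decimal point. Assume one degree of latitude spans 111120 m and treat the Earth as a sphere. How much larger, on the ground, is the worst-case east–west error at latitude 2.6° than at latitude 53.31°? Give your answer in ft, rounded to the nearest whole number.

73 ft

Rounding to 3 decimal places leaves the longitude within ±0.0005° of the true value.
Error at 2.6° = 0.0005° × 111120 × cos 2.6° ≈ 55.56 × 0.9990 = 55.503 m.
Error at 53.31° = 0.0005° × 111120 × cos 53.31° ≈ 55.56 × 0.5975 = 33.196 m.
So the lower-latitude error exceeds the higher by 55.503 − 33.196 = 22.307 m.
Converting: 22.3065 m × 3.2808 ft/m ≈ 73.184 ft.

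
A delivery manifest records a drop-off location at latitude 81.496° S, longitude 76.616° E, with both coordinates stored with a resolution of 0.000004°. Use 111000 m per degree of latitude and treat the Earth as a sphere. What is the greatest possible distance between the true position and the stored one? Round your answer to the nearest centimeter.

With a 0.000004° grid the true value lies within half a step, ±0.000004°/2 = ±2e-06°, of the stored one.
Latitude error → 2e-06 × 111000 = 0.222 m along the meridian.
East–west component at 81.496°: 2e-06° × 111000 × cos 81.496° ≈ 2e-06 × 16414.5 ≈ 0.032829 m.
The two errors are perpendicular, so the maximum displacement is √(0.222² + 0.032829²) ≈ 0.224414 m.
That is 0.224414 m = 22.441 cm.

22 centimeters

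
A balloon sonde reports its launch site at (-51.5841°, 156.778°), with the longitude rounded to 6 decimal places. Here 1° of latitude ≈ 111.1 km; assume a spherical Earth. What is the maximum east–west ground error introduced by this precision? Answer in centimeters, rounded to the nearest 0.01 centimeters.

3.45 centimeters

Rounding to 6 decimal places leaves the longitude within ±5e-07° of the true value.
At latitude 51.5841° a degree of longitude spans 111100 m × cos 51.5841° = 111100 × 0.6214 ≈ 69033.7 m.
East–west error: 5e-07° × 69033.7 m/° ≈ 0.0345168 m.
That is 0.0345168 m = 3.4517 cm.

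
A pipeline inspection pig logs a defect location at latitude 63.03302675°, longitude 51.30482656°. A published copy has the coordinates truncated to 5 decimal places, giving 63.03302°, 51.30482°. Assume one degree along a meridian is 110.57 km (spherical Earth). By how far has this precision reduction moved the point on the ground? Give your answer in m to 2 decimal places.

0.82 m

The latitude changed by +0.00000675° and the longitude by +0.00000656°.
N–S: 0.00000675° × 110570 m/° = 0.746347 m.
East–west at this latitude: 0.00000656° × 110570 × cos 63.033° ≈ 0.00000656 × 50140.9 = 0.328925 m.
Distance: √(0.746347² + 0.328925²) ≈ 0.815614 m.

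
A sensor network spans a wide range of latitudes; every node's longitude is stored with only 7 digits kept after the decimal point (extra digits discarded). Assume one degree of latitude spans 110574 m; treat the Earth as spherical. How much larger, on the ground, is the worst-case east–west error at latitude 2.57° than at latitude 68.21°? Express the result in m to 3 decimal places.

0.007 m

Truncating at 7 decimal places can drop up to a full unit in the last place, so the longitude may be off by as much as 1e-07°.
At 2.57°: 1e-07° × 110574 × cos 2.57° = 1e-07 × 110574 × 0.9990 ≈ 0.011046 m.
At 68.21°: 1e-07° × 110574 × cos 68.21° = 1e-07 × 110574 × 0.3712 ≈ 0.0041046 m.
So the lower-latitude error exceeds the higher by 0.011046 − 0.0041046 = 0.0069417 m.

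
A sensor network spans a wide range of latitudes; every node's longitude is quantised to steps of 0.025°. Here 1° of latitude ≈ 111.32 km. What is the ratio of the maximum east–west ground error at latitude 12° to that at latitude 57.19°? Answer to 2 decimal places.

With a 0.025° grid the true value lies within half a step, ±0.025°/2 = ±0.0125°, of the stored one.
At 12°: 0.0125° × 111320 × cos 12° = 0.0125 × 111320 × 0.9781 ≈ 1361.1 m.
At 57.19°: 0.0125° × 111320 × cos 57.19° = 0.0125 × 111320 × 0.5419 ≈ 753.99 m.
The ratio reduces to cos 12° / cos 57.19° = 0.9781/0.5419 ≈ 1.8052.

1.81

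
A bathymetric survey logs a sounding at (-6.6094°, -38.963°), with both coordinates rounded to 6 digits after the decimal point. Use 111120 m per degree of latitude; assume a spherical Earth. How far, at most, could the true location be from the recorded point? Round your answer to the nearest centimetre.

Rounding to 6 decimal places leaves each coordinate within ±5e-07° of the true value.
North–south component: 5e-07° × 111120 = 0.05556 m.
Longitude error → 5e-07 × 111120 × cos 6.6094° = 5e-07 × 111120 × 0.9934 ≈ 0.0551907 m.
Worst case both components are at the extreme and orthogonal: √(0.05556² + 0.0551907²) ≈ 0.078313 m.
That is 0.078313 m = 7.8313 cm.

8 centimetres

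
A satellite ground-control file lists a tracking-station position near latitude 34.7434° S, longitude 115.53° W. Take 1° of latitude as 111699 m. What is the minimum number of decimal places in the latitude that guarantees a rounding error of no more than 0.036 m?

7 decimal places

One degree of latitude covers 111699 m.
Rounding to N decimal places gives at most 0.5 × 10⁻ᴺ degrees of error, i.e. 0.5 × 10⁻ᴺ × 111699 m.
Setting 55849.5 × 10⁻ᴺ ≤ 0.036 gives 10ᴺ ≥ 1.551e+06, i.e. N ≥ 6.19.
N = 6 would give 0.0558 m (too coarse); N = 7 gives 0.00558 m ≤ 0.036 m.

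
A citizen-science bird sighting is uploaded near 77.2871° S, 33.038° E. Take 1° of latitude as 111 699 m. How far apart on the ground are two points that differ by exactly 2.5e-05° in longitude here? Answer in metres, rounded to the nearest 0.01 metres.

One degree of longitude here spans 111699 × cos 77.2871° = 111699 × 0.2201 ≈ 24581.1 m; 2.5e-05° of that is 0.614528 m.

0.61 metres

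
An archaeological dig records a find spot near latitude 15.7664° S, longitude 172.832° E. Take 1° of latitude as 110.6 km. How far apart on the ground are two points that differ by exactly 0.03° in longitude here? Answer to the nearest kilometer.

0.03° of longitude at 15.7664° is 0.03 × 110600 × cos 15.7664° ≈ 0.03 × 106439 = 3193.17 m.
That is 3193.17 m = 3.1932 km.

3 kilometers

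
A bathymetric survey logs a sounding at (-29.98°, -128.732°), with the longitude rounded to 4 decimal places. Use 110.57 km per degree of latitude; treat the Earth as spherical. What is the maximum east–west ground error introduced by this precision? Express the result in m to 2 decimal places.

4.79 m

Rounding to 4 decimal places leaves the longitude within ±5e-05° of the true value.
One degree of longitude at 29.98° is 110570 × cos 29.98° ≈ 110570 × 0.8662 = 95775.7 m.
East–west error: 5e-05° × 95775.7 m/° ≈ 4.78879 m.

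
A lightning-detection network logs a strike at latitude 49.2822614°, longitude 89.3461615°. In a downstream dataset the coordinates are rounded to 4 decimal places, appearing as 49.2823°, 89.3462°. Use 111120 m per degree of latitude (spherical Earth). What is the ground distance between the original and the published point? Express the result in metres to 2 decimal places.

The latitude changed by -0.0000386° and the longitude by -0.0000385°.
N–S: -0.0000386° × 111120 m/° = -4.28923 m.
East–west at this latitude: -0.0000385° × 111120 × cos 49.2823° ≈ -0.0000385 × 72487.2 = -2.79076 m.
Combined displacement = (4.28923² + 2.79076²)^½ ≈ 5.11721 m.

5.12 metres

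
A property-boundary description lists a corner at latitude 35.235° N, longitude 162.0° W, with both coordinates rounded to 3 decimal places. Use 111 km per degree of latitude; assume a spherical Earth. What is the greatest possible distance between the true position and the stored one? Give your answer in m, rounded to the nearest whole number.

Rounding to 3 decimal places leaves each coordinate within ±0.0005° of the true value.
North–south component: 0.0005° × 111000 = 55.5 m.
East–west component at 35.235°: 0.0005° × 111000 × cos 35.235° ≈ 0.0005 × 90664 ≈ 45.332 m.
The two errors are perpendicular, so the maximum displacement is √(55.5² + 45.332²) ≈ 71.6606 m.

72 m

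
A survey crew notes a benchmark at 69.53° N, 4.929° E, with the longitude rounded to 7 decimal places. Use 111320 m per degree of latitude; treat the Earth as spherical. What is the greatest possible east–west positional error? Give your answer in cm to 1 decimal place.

Rounding to 7 decimal places leaves the longitude within ±5e-08° of the true value.
Parallels shrink by cos φ, so at 69.53° a degree of longitude is 111320 × 0.3497 ≈ 38930.5 m.
So at most 5e-08° × 38930.5 ≈ 0.00194652 m east–west.
That is 0.00194652 m = 0.19465 cm.

0.2 cm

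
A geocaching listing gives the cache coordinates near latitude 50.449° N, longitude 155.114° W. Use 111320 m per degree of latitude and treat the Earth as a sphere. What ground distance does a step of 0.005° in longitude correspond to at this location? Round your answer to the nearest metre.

354 metres

At 50.449° a degree of longitude is 111320 × cos 50.449° ≈ 70884.7 m, so 0.005° corresponds to 354.423 m.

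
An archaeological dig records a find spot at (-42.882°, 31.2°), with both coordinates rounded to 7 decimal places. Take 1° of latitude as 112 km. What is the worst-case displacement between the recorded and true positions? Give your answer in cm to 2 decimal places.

Rounding to 7 decimal places leaves each coordinate within ±5e-08° of the true value.
North–south component: 5e-08° × 112000 = 0.0056 m.
Longitude error → 5e-08 × 112000 × cos 42.882° = 5e-08 × 112000 × 0.7328 ≈ 0.00410344 m.
Combining orthogonally: (0.0056² + 0.00410344²)^½ ≈ 0.00694249 m.
That is 0.00694249 m = 0.69425 cm.

0.69 cm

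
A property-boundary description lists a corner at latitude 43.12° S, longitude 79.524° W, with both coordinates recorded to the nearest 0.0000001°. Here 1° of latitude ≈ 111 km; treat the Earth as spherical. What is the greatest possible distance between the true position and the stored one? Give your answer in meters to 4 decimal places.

Rounding to 7 decimal places leaves each coordinate within ±5e-08° of the true value.
Latitude error → 5e-08 × 111000 = 0.00555 m along the meridian.
East–west component at 43.12°: 5e-08° × 111000 × cos 43.12° ≈ 5e-08 × 81021.5 ≈ 0.00405108 m.
Combining orthogonally: (0.00555² + 0.00405108²)^½ ≈ 0.00687122 m.

0.0069 meters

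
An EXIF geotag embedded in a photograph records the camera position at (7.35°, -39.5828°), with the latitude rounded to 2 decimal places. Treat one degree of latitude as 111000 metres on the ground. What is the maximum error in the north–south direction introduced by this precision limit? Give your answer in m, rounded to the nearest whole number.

Rounding to 2 decimal places leaves the latitude within ±0.005° of the true value.
North–south distance: 0.005° × 111000 m/° = 555 m.

555 m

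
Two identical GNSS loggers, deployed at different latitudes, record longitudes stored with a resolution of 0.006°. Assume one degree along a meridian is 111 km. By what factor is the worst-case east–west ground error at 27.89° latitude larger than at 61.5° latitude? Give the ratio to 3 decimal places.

With a 0.006° grid the true value lies within half a step, ±0.006°/2 = ±0.003°, of the stored one.
Error at 27.89° = 0.003° × 111000 × cos 27.89° ≈ 333 × 0.8838 = 294.32 m.
At 61.5°: 0.003° × 111000 × cos 61.5° = 0.003 × 111000 × 0.4772 ≈ 158.89 m.
Ratio: 294.32 / 158.89 = cos 27.89° / cos 61.5° ≈ 1.8523.

1.852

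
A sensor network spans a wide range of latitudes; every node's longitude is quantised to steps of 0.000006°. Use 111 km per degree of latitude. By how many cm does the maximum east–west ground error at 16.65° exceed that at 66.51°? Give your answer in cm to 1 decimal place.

With a 0.000006° grid the true value lies within half a step, ±0.000006°/2 = ±3e-06°, of the stored one.
Error at 16.65° = 3e-06° × 111000 × cos 16.65° ≈ 0.333 × 0.9581 = 0.31904 m.
At 66.51°: 3e-06° × 111000 × cos 66.51° = 3e-06 × 111000 × 0.3986 ≈ 0.13273 m.
Difference: 0.31904 − 0.13273 = 0.18631 m.
That is 0.186308 m = 18.631 cm.

18.6 cm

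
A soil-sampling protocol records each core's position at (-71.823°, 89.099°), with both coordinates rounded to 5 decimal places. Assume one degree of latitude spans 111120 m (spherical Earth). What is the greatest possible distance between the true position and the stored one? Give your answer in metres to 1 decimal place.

0.6 metres

Rounding to 5 decimal places leaves each coordinate within ±5e-06° of the true value.
North–south component: 5e-06° × 111120 = 0.5556 m.
Longitude error → 5e-06 × 111120 × cos 71.823° = 5e-06 × 111120 × 0.3120 ≈ 0.173321 m.
Worst case both components are at the extreme and orthogonal: √(0.5556² + 0.173321²) ≈ 0.582007 m.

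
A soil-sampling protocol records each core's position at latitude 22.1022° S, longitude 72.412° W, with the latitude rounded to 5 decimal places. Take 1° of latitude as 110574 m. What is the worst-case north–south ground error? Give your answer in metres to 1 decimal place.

Rounding to 5 decimal places leaves the latitude within ±5e-06° of the true value.
So the N–S error is at most 5e-06 × 110574 = 0.55287 m.

0.6 metres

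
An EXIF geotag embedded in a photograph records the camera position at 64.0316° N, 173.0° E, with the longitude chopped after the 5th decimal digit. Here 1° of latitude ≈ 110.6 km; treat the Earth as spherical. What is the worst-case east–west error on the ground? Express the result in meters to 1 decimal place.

0.5 meters

Truncating at 5 decimal places can drop up to a full unit in the last place, so the longitude may be off by as much as 1e-05°.
At latitude 64.0316° a degree of longitude spans 110600 m × cos 64.0316° = 110600 × 0.4379 ≈ 48429 m.
So at most 1e-05° × 48429 ≈ 0.48429 m east–west.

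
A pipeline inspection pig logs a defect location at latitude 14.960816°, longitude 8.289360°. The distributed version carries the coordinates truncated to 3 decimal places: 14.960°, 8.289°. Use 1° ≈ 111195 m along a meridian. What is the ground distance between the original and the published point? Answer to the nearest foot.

The latitude changed by +0.000816° and the longitude by +0.000360°.
N–S: 0.000816° × 111195 m/° = 90.7351 m.
E–W at 14.96°: 0.000360° × 111195 × cos 14.96° = 0.000360 × 111195 × 0.9661 ≈ 38.6734 m.
Distance: √(90.7351² + 38.6734²) ≈ 98.6331 m.
In feet: 98.6331 m ÷ 0.3048 ≈ 323.6 ft.

324 feet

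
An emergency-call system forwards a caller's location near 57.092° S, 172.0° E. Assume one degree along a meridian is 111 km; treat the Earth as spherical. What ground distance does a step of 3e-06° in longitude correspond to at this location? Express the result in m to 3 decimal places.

One degree of longitude here spans 111000 × cos 57.092° = 111000 × 0.5433 ≈ 60305.4 m; 3e-06° of that is 0.180916 m.

0.181 m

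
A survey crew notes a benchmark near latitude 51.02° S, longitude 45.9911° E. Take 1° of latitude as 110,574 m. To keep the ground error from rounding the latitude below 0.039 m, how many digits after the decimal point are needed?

One degree of latitude covers 110574 m.
Rounding to N decimal places gives at most 0.5 × 10⁻ᴺ degrees of error, i.e. 0.5 × 10⁻ᴺ × 110574 m.
Need 0.5 × 110574 × 10⁻ᴺ ≤ 0.039 → 10⁻ᴺ ≤ 7.054e-07, so N ≥ 6.15.
At 6 places the error can reach 0.0553 m, but 7 places keeps it to 0.00553 m.

7 decimal places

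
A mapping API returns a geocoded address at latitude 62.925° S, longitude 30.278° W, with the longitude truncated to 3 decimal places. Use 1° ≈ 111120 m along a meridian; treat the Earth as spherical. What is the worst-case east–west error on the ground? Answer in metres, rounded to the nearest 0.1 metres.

50.6 metres

Truncating at 3 decimal places can drop up to a full unit in the last place, so the longitude may be off by as much as 0.001°.
One degree of longitude at 62.925° is 111120 × cos 62.925° ≈ 111120 × 0.4552 = 50577 m.
So at most 0.001° × 50577 ≈ 50.577 m east–west.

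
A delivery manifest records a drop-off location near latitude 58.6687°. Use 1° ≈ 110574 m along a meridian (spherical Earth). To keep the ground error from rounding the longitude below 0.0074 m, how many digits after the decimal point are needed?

7

At 58.6687° one degree of longitude covers 110574 × cos 58.6687° ≈ 110574 × 0.5200 ≈ 57496.9 m.
Rounding to N decimal places gives at most 0.5 × 10⁻ᴺ degrees of error, i.e. 0.5 × 10⁻ᴺ × 57496.9 m.
Need 0.5 × 57496.9 × 10⁻ᴺ ≤ 0.0074 → 10⁻ᴺ ≤ 2.574e-07, so N ≥ 6.59.
At 6 places the error can reach 0.0287 m, but 7 places keeps it to 0.00287 m.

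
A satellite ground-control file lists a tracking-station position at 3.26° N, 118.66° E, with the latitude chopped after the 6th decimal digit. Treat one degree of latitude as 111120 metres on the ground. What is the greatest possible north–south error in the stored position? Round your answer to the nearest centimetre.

Truncating at 6 decimal places can drop up to a full unit in the last place, so the latitude may be off by as much as 1e-06°.
Along the meridian that is 1e-06° × 111120 m/° = 0.11112 m.
That is 0.11112 m = 11.112 cm.

11 centimetres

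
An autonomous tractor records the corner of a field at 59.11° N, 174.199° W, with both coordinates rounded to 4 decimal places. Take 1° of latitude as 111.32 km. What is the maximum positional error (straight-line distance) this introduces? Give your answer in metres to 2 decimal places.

6.26 metres

Rounding to 4 decimal places leaves each coordinate within ±5e-05° of the true value.
Latitude error → 5e-05 × 111320 = 5.566 m along the meridian.
E–W at 59.11°: 5e-05° × 111320 × cos 59.11° = 5e-05 × 111320 × 0.5134 ≈ 2.85754 m.
Worst case both components are at the extreme and orthogonal: √(5.566² + 2.85754²) ≈ 6.25667 m.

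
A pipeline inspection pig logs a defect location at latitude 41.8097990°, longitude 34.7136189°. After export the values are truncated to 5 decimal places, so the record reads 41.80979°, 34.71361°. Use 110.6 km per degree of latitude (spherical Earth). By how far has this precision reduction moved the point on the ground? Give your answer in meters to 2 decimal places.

1.24 meters

The latitude changed by +0.0000090° and the longitude by +0.0000089°.
N–S: 0.0000090° × 110600 m/° = 0.9954 m.
East–west at this latitude: 0.0000089° × 110600 × cos 41.8098° ≈ 0.0000089 × 82437 = 0.73369 m.
Hypotenuse of the two orthogonal shifts: √(0.9954² + 0.73369²) = 1.23658 m.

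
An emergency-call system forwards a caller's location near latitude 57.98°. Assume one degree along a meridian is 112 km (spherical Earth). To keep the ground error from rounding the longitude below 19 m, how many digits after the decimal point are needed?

4

At 57.98° one degree of longitude covers 112000 × cos 57.98° ≈ 112000 × 0.5302 ≈ 59384.1 m.
Rounding to N decimal places gives at most 0.5 × 10⁻ᴺ degrees of error, i.e. 0.5 × 10⁻ᴺ × 59384.1 m.
Need 0.5 × 59384.1 × 10⁻ᴺ ≤ 19 → 10⁻ᴺ ≤ 6.399e-04, so N ≥ 3.19.
At 3 places the error can reach 29.7 m, but 4 places keeps it to 2.97 m.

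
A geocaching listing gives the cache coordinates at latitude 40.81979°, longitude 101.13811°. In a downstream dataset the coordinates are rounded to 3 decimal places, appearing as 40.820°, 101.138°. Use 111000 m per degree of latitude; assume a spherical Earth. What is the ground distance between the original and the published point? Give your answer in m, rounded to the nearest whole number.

Δlat = 40.81979 − 40.820 = -0.00021°; Δlon = 101.13811 − 101.138 = +0.00011°.
North–south shift: -0.00021 × 111000 = -23.31 m.
E–W at 40.82°: 0.00011° × 111000 × cos 40.82° = 0.00011 × 111000 × 0.7568 ≈ 9.24012 m.
Distance: √(23.31² + 9.24012²) ≈ 25.0746 m.

25 m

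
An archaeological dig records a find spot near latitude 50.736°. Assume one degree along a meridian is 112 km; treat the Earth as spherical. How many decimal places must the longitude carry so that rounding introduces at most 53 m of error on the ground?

At 50.736° one degree of longitude covers 112000 × cos 50.736° ≈ 112000 × 0.6329 ≈ 70884.2 m.
Rounding to N decimal places gives at most 0.5 × 10⁻ᴺ degrees of error, i.e. 0.5 × 10⁻ᴺ × 70884.2 m.
Need 0.5 × 70884.2 × 10⁻ᴺ ≤ 53 → 10⁻ᴺ ≤ 1.495e-03, so N ≥ 2.83.
N = 2 would give 354 m (too coarse); N = 3 gives 35.4 m ≤ 53 m.

3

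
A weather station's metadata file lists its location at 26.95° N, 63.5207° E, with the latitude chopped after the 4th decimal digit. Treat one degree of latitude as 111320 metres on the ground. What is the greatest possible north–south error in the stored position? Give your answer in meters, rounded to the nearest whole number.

Truncating at 4 decimal places can drop up to a full unit in the last place, so the latitude may be off by as much as 0.0001°.
Along the meridian that is 0.0001° × 111320 m/° = 11.132 m.

11 meters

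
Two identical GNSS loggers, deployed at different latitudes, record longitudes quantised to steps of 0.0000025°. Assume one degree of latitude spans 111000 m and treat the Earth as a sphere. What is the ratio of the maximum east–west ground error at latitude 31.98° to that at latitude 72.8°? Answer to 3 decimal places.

2.868

With a 0.0000025° grid the true value lies within half a step, ±0.0000025°/2 = ±1.25e-06°, of the stored one.
At 31.98°: 1.25e-06° × 111000 × cos 31.98° = 1.25e-06 × 111000 × 0.8482 ≈ 0.11769 m.
At 72.8°: 1.25e-06° × 111000 × cos 72.8° = 1.25e-06 × 111000 × 0.2957 ≈ 0.041029 m.
Ratio: 0.11769 / 0.041029 = cos 31.98° / cos 72.8° ≈ 2.8685.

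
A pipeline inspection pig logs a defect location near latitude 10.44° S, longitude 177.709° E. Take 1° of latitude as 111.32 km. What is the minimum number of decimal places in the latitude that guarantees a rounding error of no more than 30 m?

4 decimal places

One degree of latitude covers 111320 m.
Rounding to N decimal places gives at most 0.5 × 10⁻ᴺ degrees of error, i.e. 0.5 × 10⁻ᴺ × 111320 m.
Setting 55660 × 10⁻ᴺ ≤ 30 gives 10ᴺ ≥ 1855, i.e. N ≥ 3.27.
At 3 places the error can reach 55.7 m, but 4 places keeps it to 5.57 m.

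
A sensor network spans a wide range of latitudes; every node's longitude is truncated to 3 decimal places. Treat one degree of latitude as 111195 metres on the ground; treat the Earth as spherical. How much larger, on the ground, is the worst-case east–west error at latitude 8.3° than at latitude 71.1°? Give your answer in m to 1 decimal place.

74.0 m

Truncating at 3 decimal places can drop up to a full unit in the last place, so the longitude may be off by as much as 0.001°.
Error at 8.3° = 0.001° × 111195 × cos 8.3° ≈ 111.2 × 0.9895 = 110.03 m.
Error at 71.1° = 0.001° × 111195 × cos 71.1° ≈ 111.2 × 0.3239 = 36.018 m.
Difference: 110.03 − 36.018 = 74.012 m.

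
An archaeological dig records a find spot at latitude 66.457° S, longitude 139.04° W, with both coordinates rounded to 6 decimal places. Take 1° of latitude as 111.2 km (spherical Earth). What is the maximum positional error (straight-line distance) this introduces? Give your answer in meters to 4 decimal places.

Rounding to 6 decimal places leaves each coordinate within ±5e-07° of the true value.
North–south component: 5e-07° × 111200 = 0.0556 m.
E–W at 66.457°: 5e-07° × 111200 × cos 66.457° = 5e-07 × 111200 × 0.3994 ≈ 0.0222087 m.
Worst case both components are at the extreme and orthogonal: √(0.0556² + 0.0222087²) ≈ 0.0598714 m.

0.0599 meters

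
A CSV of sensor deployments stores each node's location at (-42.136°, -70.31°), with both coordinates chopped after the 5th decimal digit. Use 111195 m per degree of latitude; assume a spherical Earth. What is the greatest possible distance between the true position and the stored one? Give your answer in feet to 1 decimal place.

Truncating at 5 decimal places can drop up to a full unit in the last place, so each coordinate may be off by as much as 1e-05°.
N–S: 1e-05° × 111195 m/° = 1.11195 m.
East–west component at 42.136°: 1e-05° × 111195 × cos 42.136° ≈ 1e-05 × 82457.1 ≈ 0.824571 m.
The two errors are perpendicular, so the maximum displacement is √(1.11195² + 0.824571²) ≈ 1.38432 m.
In feet: 1.38432 m ÷ 0.3048 ≈ 4.5417 ft.

4.5 feet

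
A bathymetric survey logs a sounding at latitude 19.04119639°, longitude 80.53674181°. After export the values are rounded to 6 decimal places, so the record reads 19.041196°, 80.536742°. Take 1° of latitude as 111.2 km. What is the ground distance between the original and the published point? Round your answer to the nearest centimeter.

Δlat = 19.04119639 − 19.041196 = +0.00000039°; Δlon = 80.53674181 − 80.536742 = -0.00000019°.
North–south shift: 0.00000039 × 111200 = 0.043368 m.
E–W at 19.0412°: -0.00000019° × 111200 × cos 19.0412° = -0.00000019 × 111200 × 0.9453 ≈ -0.019972 m.
Distance: √(0.043368² + 0.019972²) ≈ 0.0477458 m.
That is 0.0477458 m = 4.7746 cm.

5 centimeters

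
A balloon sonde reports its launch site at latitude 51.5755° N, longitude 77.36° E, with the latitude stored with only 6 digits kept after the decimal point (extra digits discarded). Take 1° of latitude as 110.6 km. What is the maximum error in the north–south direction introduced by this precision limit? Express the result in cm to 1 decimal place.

Truncating at 6 decimal places can drop up to a full unit in the last place, so the latitude may be off by as much as 1e-06°.
North–south distance: 1e-06° × 110600 m/° = 0.1106 m.
That is 0.1106 m = 11.06 cm.

11.1 cm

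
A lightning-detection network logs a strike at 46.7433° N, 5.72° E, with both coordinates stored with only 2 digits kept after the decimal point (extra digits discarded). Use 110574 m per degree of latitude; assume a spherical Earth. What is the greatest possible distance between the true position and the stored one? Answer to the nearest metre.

Truncating at 2 decimal places can drop up to a full unit in the last place, so each coordinate may be off by as much as 0.01°.
North–south component: 0.01° × 110574 = 1105.74 m.
Longitude error → 0.01 × 110574 × cos 46.7433° = 0.01 × 110574 × 0.6853 ≈ 757.728 m.
The two errors are perpendicular, so the maximum displacement is √(1105.74² + 757.728²) ≈ 1340.45 m.

1340 metres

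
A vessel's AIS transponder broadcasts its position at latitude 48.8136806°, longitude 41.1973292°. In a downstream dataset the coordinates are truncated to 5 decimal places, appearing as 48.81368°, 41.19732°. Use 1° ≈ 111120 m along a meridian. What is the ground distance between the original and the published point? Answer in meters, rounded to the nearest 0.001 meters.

The latitude changed by +0.0000006° and the longitude by +0.0000092°.
North–south shift: 0.0000006 × 111120 = 0.066672 m.
East–west at this latitude: 0.0000092° × 111120 × cos 48.8137° ≈ 0.0000092 × 73173.6 = 0.673197 m.
Combined displacement = (0.066672² + 0.673197²)^½ ≈ 0.676491 m.

0.676 meters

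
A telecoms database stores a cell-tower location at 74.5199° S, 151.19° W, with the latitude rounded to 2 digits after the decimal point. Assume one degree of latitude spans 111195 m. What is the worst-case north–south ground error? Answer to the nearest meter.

556 meters

Rounding to 2 decimal places leaves the latitude within ±0.005° of the true value.
Along the meridian that is 0.005° × 111195 m/° = 555.975 m.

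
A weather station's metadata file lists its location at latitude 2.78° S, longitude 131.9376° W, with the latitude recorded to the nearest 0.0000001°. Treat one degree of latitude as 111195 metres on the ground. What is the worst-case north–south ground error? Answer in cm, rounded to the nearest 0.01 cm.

0.56 cm

Rounding to 7 decimal places leaves the latitude within ±5e-08° of the true value.
So the N–S error is at most 5e-08 × 111195 = 0.00555975 m.
That is 0.00555975 m = 0.55597 cm.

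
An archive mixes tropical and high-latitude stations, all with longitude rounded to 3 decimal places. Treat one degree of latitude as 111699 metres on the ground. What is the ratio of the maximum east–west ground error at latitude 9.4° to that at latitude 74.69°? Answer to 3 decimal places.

Rounding to 3 decimal places leaves the longitude within ±0.0005° of the true value.
At 9.4°: 0.0005° × 111699 × cos 9.4° = 0.0005 × 111699 × 0.9866 ≈ 55.1 m.
Error at 74.69° = 0.0005° × 111699 × cos 74.69° ≈ 55.849 × 0.2640 = 14.747 m.
The ratio reduces to cos 9.4° / cos 74.69° = 0.9866/0.2640 ≈ 3.7364.

3.736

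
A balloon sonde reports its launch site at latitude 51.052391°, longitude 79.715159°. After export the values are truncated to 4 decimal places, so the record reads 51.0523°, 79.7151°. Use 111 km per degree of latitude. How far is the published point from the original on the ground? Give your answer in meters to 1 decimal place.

10.9 meters

Δlat = 51.052391 − 51.0523 = +0.000091°; Δlon = 79.715159 − 79.7151 = +0.000059°.
N–S: 0.000091° × 111000 m/° = 10.101 m.
East–west at this latitude: 0.000059° × 111000 × cos 51.0523° ≈ 0.000059 × 69775.8 = 4.11677 m.
Hypotenuse of the two orthogonal shifts: √(10.101² + 4.11677²) = 10.9077 m.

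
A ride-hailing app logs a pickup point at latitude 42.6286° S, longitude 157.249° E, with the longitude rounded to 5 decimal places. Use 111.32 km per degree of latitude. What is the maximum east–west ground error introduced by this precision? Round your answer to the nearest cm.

41 cm

Rounding to 5 decimal places leaves the longitude within ±5e-06° of the true value.
Parallels shrink by cos φ, so at 42.6286° a degree of longitude is 111320 × 0.7358 ≈ 81904.7 m.
So at most 5e-06° × 81904.7 ≈ 0.409524 m east–west.
That is 0.409524 m = 40.952 cm.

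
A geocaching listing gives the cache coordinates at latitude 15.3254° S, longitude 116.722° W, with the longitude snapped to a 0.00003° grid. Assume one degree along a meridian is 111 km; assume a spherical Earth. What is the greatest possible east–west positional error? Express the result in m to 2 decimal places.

1.61 m

With a 0.00003° grid the true value lies within half a step, ±0.00003°/2 = ±1.5e-05°, of the stored one.
Parallels shrink by cos φ, so at 15.3254° a degree of longitude is 111000 × 0.9644 ≈ 107053 m.
East–west error: 1.5e-05° × 107053 m/° ≈ 1.60579 m.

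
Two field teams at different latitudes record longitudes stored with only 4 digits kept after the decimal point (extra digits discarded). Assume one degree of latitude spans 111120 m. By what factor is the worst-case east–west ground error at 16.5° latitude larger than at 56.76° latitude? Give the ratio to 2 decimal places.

1.75

Truncating at 4 decimal places can drop up to a full unit in the last place, so the longitude may be off by as much as 0.0001°.
Error at 16.5° = 0.0001° × 111120 × cos 16.5° ≈ 11.112 × 0.9588 = 10.654 m.
At 56.76°: 0.0001° × 111120 × cos 56.76° = 0.0001 × 111120 × 0.5481 ≈ 6.091 m.
Ratio: 10.654 / 6.091 = cos 16.5° / cos 56.76° ≈ 1.7492.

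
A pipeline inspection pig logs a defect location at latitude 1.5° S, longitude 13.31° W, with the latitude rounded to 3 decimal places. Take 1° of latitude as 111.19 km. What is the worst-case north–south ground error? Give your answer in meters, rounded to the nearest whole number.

Rounding to 3 decimal places leaves the latitude within ±0.0005° of the true value.
So the N–S error is at most 0.0005 × 111190 = 55.595 m.

56 meters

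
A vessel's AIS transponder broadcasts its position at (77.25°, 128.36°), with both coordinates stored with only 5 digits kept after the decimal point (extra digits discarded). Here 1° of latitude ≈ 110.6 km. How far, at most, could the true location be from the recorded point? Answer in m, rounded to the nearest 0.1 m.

Truncating at 5 decimal places can drop up to a full unit in the last place, so each coordinate may be off by as much as 1e-05°.
Latitude error → 1e-05 × 110600 = 1.106 m along the meridian.
Longitude error → 1e-05 × 110600 × cos 77.25° = 1e-05 × 110600 × 0.2207 ≈ 0.244091 m.
The two errors are perpendicular, so the maximum displacement is √(1.106² + 0.244091²) ≈ 1.13261 m.

1.1 m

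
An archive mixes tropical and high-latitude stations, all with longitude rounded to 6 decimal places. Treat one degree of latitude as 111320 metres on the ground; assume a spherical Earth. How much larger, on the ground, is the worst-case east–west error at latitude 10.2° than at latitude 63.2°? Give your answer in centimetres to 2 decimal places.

Rounding to 6 decimal places leaves the longitude within ±5e-07° of the true value.
At 10.2°: 5e-07° × 111320 × cos 10.2° = 5e-07 × 111320 × 0.9842 ≈ 0.05478 m.
At 63.2°: 5e-07° × 111320 × cos 63.2° = 5e-07 × 111320 × 0.4509 ≈ 0.025096 m.
Difference: 0.05478 − 0.025096 = 0.029684 m.
That is 0.0296845 m = 2.9684 cm.

2.97 centimetres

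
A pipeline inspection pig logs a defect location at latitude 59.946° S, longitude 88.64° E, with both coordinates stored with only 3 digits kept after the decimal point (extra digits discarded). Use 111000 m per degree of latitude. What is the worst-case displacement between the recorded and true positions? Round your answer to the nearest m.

124 m

Truncating at 3 decimal places can drop up to a full unit in the last place, so each coordinate may be off by as much as 0.001°.
North–south component: 0.001° × 111000 = 111 m.
E–W at 59.946°: 0.001° × 111000 × cos 59.946° = 0.001 × 111000 × 0.5008 ≈ 55.5906 m.
Combining orthogonally: (111² + 55.5906²)^½ ≈ 124.142 m.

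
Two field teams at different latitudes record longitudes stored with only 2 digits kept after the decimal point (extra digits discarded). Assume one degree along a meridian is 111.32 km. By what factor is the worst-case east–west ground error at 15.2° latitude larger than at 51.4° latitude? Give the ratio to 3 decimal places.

1.547

Truncating at 2 decimal places can drop up to a full unit in the last place, so the longitude may be off by as much as 0.01°.
At 15.2°: 0.01° × 111320 × cos 15.2° = 0.01 × 111320 × 0.9650 ≈ 1074.3 m.
At 51.4°: 0.01° × 111320 × cos 51.4° = 0.01 × 111320 × 0.6239 ≈ 694.5 m.
Ratio: 1074.3 / 694.5 = cos 15.2° / cos 51.4° ≈ 1.5468.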